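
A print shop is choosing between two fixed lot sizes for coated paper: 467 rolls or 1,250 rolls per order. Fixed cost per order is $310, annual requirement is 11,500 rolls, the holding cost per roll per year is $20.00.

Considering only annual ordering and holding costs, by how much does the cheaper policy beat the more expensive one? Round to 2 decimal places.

For each Q, cost = (D/Q)·S + (Q/2)·H.
TC(467) = (11,500/467)×310 + (467/2)×20 = $12,303.83
TC(1,250) = (11,500/1,250)×310 + (1,250/2)×20 = $15,352.00
Cheaper: Q = 467.  Difference = $3,048.17

$3,048.17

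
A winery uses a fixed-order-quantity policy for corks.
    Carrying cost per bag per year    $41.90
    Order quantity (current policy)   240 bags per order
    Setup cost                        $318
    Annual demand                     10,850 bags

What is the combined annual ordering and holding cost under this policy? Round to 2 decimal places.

Annual ordering cost = (D/Q)·S = (10,850/240) × 318 = $14,376.25
Annual holding cost  = (Q/2)·H = (240/2) × 41.9 = $5,028.00
Total = $14,376.25 + $5,028.00 = $19,404.25

$19,404.25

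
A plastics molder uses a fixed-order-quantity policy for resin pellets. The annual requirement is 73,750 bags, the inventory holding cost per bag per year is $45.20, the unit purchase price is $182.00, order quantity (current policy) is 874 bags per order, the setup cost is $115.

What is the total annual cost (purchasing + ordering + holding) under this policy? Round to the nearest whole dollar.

$13,451,956

Annual ordering cost = (D/Q)·S = (73,750/874) × 115 = $9,703.95
Annual holding cost  = (Q/2)·H = (874/2) × 45.2 = $19,752.40
Purchase cost = D·C = 73,750 × 182 = $13,422,500.00
Total = $9,703.95 + $19,752.40 + $13,422,500.00 = $13,451,956.35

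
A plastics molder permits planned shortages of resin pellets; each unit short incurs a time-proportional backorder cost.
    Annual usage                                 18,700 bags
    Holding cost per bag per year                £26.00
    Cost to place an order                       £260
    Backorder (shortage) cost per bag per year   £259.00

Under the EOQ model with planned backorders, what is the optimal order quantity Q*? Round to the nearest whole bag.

Q* = √(2DS/H) · √((H + b)/b)
   = √(2 × 18,700 × 260 / 26) · √((26 + 259) / 259)
   = 611.555 × 1.0490 ≈ 641.52

642 bags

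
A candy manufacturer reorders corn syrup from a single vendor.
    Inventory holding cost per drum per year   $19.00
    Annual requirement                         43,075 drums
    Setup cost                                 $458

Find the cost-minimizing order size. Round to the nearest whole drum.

1,441 drums

Optimal lot size Q* = (2 × 43,075 × $458 / $19)^½ ≈ 1,441.07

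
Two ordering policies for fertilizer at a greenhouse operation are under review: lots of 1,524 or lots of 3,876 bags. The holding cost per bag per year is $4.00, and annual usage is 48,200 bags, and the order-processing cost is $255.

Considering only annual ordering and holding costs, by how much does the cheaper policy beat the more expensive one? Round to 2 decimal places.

Annual cost at Q: ordering D·S/Q plus holding Q·H/2.
TC(1,524) = (48,200/1,524)×255 + (1,524/2)×4 = $11,112.96
TC(3,876) = (48,200/3,876)×255 + (3,876/2)×4 = $10,923.05
|ΔTC| = |$11,112.96 − $10,923.05| = $189.91

$189.91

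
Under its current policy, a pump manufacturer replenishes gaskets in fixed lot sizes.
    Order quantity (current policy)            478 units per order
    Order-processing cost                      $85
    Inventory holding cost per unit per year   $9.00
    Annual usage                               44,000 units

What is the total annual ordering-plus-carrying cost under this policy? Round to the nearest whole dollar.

$9,975

Orders/yr = 44,000/478 = 92.050; ordering cost = 92.050 × $85 = $7,824.27
Average inventory = 478/2 = 239; holding cost = 239 × $9 = $2,151.00
Total = $7,824.27 + $2,151.00 = $9,975.27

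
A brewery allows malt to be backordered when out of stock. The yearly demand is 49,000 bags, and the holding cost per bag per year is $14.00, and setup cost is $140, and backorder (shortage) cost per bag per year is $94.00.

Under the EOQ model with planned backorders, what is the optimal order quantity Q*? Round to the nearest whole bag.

Q* = √(2DS/H) · √((H + b)/b)
   = √(2 × 49,000 × 140 / 14) · √((14 + 94) / 94)
   = 989.949 × 1.0719 ≈ 1,061.11

1,061 bags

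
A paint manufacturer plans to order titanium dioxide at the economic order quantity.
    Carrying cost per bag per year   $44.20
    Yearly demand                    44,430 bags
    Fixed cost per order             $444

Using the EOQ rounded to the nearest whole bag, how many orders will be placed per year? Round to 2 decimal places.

Q* = √(2·D·S / H) = √(2·44,430·444 / 44.2) = √892,620.8 ≈ 944.79 → Q = 945
Orders per year = D/Q = 44,430 / 945 = 47.016

47.02 orders per year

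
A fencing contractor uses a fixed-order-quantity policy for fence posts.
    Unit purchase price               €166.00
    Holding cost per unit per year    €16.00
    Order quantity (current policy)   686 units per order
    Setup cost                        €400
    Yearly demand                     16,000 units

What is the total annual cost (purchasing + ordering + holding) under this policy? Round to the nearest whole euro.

€2,670,817

Orders/yr = 16,000/686 = 23.324; ordering cost = 23.324 × €400 = €9,329.45
Average inventory = 686/2 = 343; holding cost = 343 × €16 = €5,488.00
Purchase cost = D·C = 16,000 × 166 = €2,656,000.00
Total = €9,329.45 + €5,488.00 + €2,656,000.00 = €2,670,817.45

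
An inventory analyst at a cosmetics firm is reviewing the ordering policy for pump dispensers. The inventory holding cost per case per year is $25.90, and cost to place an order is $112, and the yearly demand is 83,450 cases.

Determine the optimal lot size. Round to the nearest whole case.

850 cases

Optimal lot size Q* = (2 × 83,450 × $112 / $25.9)^½ ≈ 849.55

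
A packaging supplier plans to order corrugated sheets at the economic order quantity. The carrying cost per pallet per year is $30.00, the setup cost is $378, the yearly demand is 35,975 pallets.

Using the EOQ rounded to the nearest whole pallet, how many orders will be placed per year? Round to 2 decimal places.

37.79 orders per year

Optimal lot size Q* = (2 × 35,975 × $378 / $30)^½ ≈ 952.14 → Q = 952
N = D/Q = 35,975/952 ≈ 37.789 orders/yr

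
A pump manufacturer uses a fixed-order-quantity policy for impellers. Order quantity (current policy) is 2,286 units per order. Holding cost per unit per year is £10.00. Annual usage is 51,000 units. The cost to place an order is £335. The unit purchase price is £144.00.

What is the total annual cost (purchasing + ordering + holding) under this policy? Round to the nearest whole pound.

£7,362,904

Annual ordering cost = (D/Q)·S = (51,000/2,286) × 335 = £7,473.75
Annual holding cost  = (Q/2)·H = (2,286/2) × 10 = £11,430.00
Purchase cost = D·C = 51,000 × 144 = £7,344,000.00
Total = £7,473.75 + £11,430.00 + £7,344,000.00 = £7,362,903.75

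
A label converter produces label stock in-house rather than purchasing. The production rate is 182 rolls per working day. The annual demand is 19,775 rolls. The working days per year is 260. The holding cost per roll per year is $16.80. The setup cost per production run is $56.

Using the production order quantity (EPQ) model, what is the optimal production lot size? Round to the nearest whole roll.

Daily demand d = 19,775/260 = 76.058; p = 182; 1 − d/p = 0.58210
EPQ = √(2DS / (H(1 − d/p)))
    = √(2 × 19,775 × 56 / (16.8 × 0.58210)) ≈ 475.90

476 rolls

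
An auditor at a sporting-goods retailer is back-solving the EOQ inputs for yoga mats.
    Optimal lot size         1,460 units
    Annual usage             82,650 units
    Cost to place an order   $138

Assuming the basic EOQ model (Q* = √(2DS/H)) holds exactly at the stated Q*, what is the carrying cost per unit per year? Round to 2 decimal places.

$10.70

Since Q* = (2DS/H)^½, squaring gives Q*²·H = 2DS.
H = 2DS / Q² = 2 × 82,650 × 138 / 1,460² = 10.7015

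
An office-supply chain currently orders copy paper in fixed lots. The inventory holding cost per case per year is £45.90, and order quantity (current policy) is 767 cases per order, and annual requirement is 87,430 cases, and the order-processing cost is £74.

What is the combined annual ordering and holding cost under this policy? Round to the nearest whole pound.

£26,038

Annual ordering cost = (D/Q)·S = (87,430/767) × 74 = £8,435.23
Annual holding cost  = (Q/2)·H = (767/2) × 45.9 = £17,602.65
Total = £8,435.23 + £17,602.65 = £26,037.88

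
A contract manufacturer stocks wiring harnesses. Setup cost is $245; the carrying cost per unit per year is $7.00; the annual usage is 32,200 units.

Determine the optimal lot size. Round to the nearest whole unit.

2DS/H = 2·32,200·245/7 = 2,254,000.00
EOQ = √2,254,000.00 ≈ 1,501.33

1,501 units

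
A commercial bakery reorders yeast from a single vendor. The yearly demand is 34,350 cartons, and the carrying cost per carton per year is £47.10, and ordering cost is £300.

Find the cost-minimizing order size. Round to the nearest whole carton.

2DS/H = 2·34,350·300/47.1 = 437,579.62
EOQ = √437,579.62 ≈ 661.50

661 cartons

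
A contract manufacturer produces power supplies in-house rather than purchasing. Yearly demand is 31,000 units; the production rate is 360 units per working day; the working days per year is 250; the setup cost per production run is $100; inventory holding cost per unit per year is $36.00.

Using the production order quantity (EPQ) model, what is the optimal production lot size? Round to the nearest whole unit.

d = 31,000/250 = 124.0000 units/day;  effective holding cost H(1 − d/p) = 36·(1 − 124.0000/360) = 23.60000
Q* = √(2DS / H_eff) = √(2·31,000·100 / 23.60000) ≈ 512.55

513 units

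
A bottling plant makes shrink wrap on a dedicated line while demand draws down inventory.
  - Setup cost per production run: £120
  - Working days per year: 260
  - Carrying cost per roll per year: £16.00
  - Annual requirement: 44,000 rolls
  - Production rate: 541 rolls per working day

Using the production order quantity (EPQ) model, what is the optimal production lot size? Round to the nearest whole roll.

d = 44,000/260 = 169.2308 rolls/day;  effective holding cost H(1 − d/p) = 16·(1 − 169.2308/541) = 10.99502
Q* = √(2DS / H_eff) = √(2·44,000·120 / 10.99502) ≈ 980.02

980 rolls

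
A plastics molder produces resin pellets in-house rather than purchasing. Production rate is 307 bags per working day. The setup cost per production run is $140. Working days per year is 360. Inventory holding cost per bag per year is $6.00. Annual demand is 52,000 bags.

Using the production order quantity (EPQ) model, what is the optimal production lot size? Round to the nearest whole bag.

d = 52,000/360 = 144.4444 bags/day;  effective holding cost H(1 − d/p) = 6·(1 − 144.4444/307) = 3.17698
Q* = √(2DS / H_eff) = √(2·52,000·140 / 3.17698) ≈ 2,140.79

2,141 bags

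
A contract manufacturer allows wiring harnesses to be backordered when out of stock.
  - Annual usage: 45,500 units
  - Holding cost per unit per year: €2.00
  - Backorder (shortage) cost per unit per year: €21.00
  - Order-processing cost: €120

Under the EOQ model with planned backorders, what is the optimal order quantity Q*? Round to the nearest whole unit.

Basic EOQ = √(2·45,500·120/2) = 2,336.664
Backorder adjustment √((H+b)/b) = √((2+21)/21) = 1.0465
Q* = 2,336.664 × 1.0465 ≈ 2,445.40

2,445 units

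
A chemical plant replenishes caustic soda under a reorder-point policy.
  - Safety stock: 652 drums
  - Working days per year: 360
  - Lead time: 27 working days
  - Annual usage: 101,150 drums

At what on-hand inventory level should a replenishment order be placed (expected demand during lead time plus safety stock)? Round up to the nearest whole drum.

Daily demand d = 101,150 / 360 = 280.972 drums/day
Demand during lead time = 280.972 × 27 = 7,586.25
Reorder point = 7,586.25 + 652 = 8,238.25 → round up

8,239 drums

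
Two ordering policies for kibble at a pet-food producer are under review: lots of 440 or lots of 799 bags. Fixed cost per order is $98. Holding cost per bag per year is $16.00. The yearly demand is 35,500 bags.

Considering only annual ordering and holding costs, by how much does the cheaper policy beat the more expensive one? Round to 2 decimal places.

$680.63

Annual cost at Q: ordering D·S/Q plus holding Q·H/2.
TC(440) = (35,500/440)×98 + (440/2)×16 = $11,426.82
TC(799) = (35,500/799)×98 + (799/2)×16 = $10,746.19
Cheaper: Q = 799.  Difference = $680.63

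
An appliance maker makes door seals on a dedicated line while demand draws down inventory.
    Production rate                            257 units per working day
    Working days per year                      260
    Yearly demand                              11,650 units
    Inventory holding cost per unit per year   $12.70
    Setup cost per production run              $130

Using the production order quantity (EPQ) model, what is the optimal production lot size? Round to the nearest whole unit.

d = 11,650/260 = 44.8077 units/day;  effective holding cost H(1 − d/p) = 12.7·(1 − 44.8077/257) = 10.48577
Q* = √(2DS / H_eff) = √(2·11,650·130 / 10.48577) ≈ 537.46

537 units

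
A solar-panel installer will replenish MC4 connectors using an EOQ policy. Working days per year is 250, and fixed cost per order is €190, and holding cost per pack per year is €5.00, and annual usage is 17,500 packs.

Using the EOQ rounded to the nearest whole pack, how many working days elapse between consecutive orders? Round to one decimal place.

16.5 days

2DS/H = 2·17,500·190/5 = 1,330,000.00
EOQ = √1,330,000.00 ≈ 1,153.26 → Q = 1,153 packs
Cycle time = (working days × Q)/D = (250 × 1,153) / 17,500 = 16.471 days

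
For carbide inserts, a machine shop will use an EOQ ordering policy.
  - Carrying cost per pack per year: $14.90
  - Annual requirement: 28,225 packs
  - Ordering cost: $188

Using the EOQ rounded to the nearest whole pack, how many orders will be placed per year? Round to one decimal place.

EOQ = √(2DS/H) = √(2 × 28,225 × 188 / 14.9)
    = √(712,255.03) ≈ 843.95 → Q = 844
Orders per year = D/Q = 28,225 / 844 = 33.442

33.4 orders per year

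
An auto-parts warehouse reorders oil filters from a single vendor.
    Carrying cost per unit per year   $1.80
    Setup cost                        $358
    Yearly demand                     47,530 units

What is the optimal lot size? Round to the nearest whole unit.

4,348 units

Q* = √(2·D·S / H) = √(2·47,530·358 / 1.8) = √18,906,377.8 ≈ 4,348.15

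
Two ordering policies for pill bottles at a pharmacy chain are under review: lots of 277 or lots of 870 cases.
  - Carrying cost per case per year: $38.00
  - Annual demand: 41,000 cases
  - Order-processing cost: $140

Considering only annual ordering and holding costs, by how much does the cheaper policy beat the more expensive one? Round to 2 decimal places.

For each Q, cost = (D/Q)·S + (Q/2)·H.
TC(277) = (41,000/277)×140 + (277/2)×38 = $25,985.02
TC(870) = (41,000/870)×140 + (870/2)×38 = $23,127.70
Cheaper: Q = 870.  Difference = $2,857.32

$2,857.32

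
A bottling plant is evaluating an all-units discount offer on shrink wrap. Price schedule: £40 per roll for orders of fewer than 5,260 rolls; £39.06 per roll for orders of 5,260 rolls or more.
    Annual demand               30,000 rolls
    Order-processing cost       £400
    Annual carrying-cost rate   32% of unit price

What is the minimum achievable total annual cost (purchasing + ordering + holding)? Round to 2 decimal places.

£1,206,954.26

H₁ = 32%×£40 = £12.8000;  H₂ = 32%×£39.06 = £12.4992
EOQ₁ = √(2×30,000×400/12.8000) = 1,369.31  (< 5,260, feasible at tier 1)
EOQ₂ = √(2×30,000×400/12.4992) = 1,385.68  (< 5,260 → use Q = 5,260 at tier-2 price)
TC(tier 1 (EOQ₁), Q≈1,369.3) = £1,217,527.12
TC(tier 2, Q≈5,260.0) = £1,206,954.26
Minimum at tier 2: £1,206,954.26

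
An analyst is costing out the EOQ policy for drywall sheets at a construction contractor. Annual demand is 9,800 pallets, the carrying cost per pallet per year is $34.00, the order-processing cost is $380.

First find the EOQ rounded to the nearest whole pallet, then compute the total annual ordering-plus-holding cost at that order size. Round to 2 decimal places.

$15,913.26

EOQ = √(2DS/H) = √(2 × 9,800 × 380 / 34)
    = √(219,058.82) ≈ 468.04 → Q = 468 pallets
Orders/yr = 9,800/468 = 20.940; ordering cost = 20.940 × $380 = $7,957.26
Average inventory = 468/2 = 234; holding cost = 234 × $34 = $7,956.00
Total = $7,957.26 + $7,956.00 = $15,913.26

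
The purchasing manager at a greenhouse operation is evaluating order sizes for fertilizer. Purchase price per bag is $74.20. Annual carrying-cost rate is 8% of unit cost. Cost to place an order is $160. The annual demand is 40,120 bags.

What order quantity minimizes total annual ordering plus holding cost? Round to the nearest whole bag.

1,471 bags

H = i·C = 0.08 × $74.2 = $5.9360 per bag-year
Q* = √(2·D·S / H) = √(2·40,120·160 / 5.936) = √2,162,803.2 ≈ 1,470.65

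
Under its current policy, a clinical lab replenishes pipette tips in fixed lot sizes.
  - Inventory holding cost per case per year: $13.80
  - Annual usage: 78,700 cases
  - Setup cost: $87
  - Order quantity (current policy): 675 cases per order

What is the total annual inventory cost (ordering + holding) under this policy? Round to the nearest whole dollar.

Orders/yr = 78,700/675 = 116.593; ordering cost = 116.593 × $87 = $10,143.56
Average inventory = 675/2 = 337.5; holding cost = 337.5 × $13.8 = $4,657.50
Total = $10,143.56 + $4,657.50 = $14,801.06

$14,801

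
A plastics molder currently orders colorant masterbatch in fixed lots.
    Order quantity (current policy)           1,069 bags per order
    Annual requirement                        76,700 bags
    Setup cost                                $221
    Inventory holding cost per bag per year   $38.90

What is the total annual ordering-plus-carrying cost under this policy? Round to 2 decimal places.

Orders/yr = 76,700/1,069 = 71.749; ordering cost = 71.749 × $221 = $15,856.59
Average inventory = 1,069/2 = 534.5; holding cost = 534.5 × $38.9 = $20,792.05
Total = $15,856.59 + $20,792.05 = $36,648.64

$36,648.64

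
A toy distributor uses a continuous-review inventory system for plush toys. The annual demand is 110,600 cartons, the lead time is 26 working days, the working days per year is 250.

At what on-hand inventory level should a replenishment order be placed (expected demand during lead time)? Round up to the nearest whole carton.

11,503 cartons

Daily demand d = 110,600 / 250 = 442.400 cartons/day
Demand during lead time = 442.400 × 26 = 11,502.40
Reorder point = 11,502.40 → round up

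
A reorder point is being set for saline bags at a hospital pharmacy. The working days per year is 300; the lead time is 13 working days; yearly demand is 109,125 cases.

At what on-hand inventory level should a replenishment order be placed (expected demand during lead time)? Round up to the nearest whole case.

Daily demand d = 109,125 / 300 = 363.750 cases/day
Demand during lead time = 363.750 × 13 = 4,728.75
Reorder point = 4,728.75 → round up

4,729 cases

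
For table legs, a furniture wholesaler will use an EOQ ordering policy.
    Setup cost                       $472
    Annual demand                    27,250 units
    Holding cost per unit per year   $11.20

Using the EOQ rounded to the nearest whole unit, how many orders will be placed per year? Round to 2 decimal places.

Q* = √(2·D·S / H) = √(2·27,250·472 / 11.2) = √2,296,785.7 ≈ 1,515.51 → Q = 1,516
Orders per year = D/Q = 27,250 / 1,516 = 17.975

17.97 orders per year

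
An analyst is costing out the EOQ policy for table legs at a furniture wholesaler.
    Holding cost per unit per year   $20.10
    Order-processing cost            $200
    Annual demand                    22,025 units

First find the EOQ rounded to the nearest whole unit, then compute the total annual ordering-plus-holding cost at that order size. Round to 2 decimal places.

2DS/H = 2·22,025·200/20.1 = 438,308.46
EOQ = √438,308.46 ≈ 662.05 → Q = 662 units
Annual ordering cost = (D/Q)·S = (22,025/662) × 200 = $6,654.08
Annual holding cost  = (Q/2)·H = (662/2) × 20.1 = $6,653.10
Total = $6,654.08 + $6,653.10 = $13,307.18

$13,307.18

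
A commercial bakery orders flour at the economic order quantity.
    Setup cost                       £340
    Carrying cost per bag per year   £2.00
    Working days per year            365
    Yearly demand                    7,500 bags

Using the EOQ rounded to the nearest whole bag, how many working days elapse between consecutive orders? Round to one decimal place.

77.7 days

Optimal lot size Q* = (2 × 7,500 × £340 / £2)^½ ≈ 1,596.87 → Q = 1,597 bags
T = Q/D × 365 days = 1,597/7,500 × 365 = 77.721 days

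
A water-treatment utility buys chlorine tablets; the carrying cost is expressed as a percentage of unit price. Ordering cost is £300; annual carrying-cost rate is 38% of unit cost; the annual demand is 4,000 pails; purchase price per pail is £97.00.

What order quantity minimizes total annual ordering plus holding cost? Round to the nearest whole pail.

H = i·C = 0.38 × £97 = £36.8600 per pail-year
2DS/H = 2·4,000·300/36.86 = 65,111.23
EOQ = √65,111.23 ≈ 255.17

255 pails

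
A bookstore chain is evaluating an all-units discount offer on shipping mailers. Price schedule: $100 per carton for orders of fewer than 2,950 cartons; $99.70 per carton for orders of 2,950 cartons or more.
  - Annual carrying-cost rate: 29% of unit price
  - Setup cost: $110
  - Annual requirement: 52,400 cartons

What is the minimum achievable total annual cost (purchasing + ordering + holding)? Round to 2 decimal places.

$5,258,284.20

H₁ = 29%×$100 = $29.0000;  H₂ = 29%×$99.70 = $28.9130
EOQ₁ = √(2×52,400×110/29.0000) = 630.49  (< 2,950, feasible at tier 1)
EOQ₂ = √(2×52,400×110/28.9130) = 631.44  (< 2,950 → use Q = 2,950 at tier-2 price)
TC(tier 1 (EOQ₁), Q≈630.5) = $5,258,284.20
TC(tier 2, Q≈2,950.0) = $5,268,880.57
Minimum at tier 1 (EOQ₁): $5,258,284.20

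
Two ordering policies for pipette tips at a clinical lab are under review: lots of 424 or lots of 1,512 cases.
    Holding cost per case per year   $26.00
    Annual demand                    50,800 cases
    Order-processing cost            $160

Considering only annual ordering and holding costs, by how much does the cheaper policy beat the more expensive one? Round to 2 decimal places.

$349.85

For each Q, cost = (D/Q)·S + (Q/2)·H.
TC(424) = (50,800/424)×160 + (424/2)×26 = $24,681.81
TC(1,512) = (50,800/1,512)×160 + (1,512/2)×26 = $25,031.66
|ΔTC| = |$24,681.81 − $25,031.66| = $349.85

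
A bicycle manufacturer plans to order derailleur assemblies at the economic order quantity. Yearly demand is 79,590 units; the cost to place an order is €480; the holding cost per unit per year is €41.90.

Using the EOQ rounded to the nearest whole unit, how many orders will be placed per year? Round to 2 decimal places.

2DS/H = 2·79,590·480/41.9 = 1,823,541.77
EOQ = √1,823,541.77 ≈ 1,350.39 → Q = 1,350
Orders per year = D/Q = 79,590 / 1,350 = 58.956

58.96 orders per year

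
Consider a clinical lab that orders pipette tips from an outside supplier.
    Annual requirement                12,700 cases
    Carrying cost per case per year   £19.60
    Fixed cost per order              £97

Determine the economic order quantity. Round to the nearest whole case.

355 cases

2DS/H = 2·12,700·97/19.6 = 125,704.08
EOQ = √125,704.08 ≈ 354.55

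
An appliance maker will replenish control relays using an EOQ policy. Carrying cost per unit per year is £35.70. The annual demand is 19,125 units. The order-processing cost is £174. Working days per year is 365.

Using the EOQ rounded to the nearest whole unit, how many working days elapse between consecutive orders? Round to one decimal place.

Optimal lot size Q* = (2 × 19,125 × £174 / £35.7)^½ ≈ 431.77 → Q = 432 units
Cycle time = (working days × Q)/D = (365 × 432) / 19,125 = 8.245 days

8.2 days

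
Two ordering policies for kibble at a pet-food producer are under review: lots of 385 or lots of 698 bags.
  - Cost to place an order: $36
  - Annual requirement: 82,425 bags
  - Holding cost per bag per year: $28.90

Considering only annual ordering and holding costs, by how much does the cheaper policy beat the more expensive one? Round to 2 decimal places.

$1,066.72

Annual cost at Q: ordering D·S/Q plus holding Q·H/2.
TC(385) = (82,425/385)×36 + (385/2)×28.9 = $13,270.52
TC(698) = (82,425/698)×36 + (698/2)×28.9 = $14,337.25
|ΔTC| = |$13,270.52 − $14,337.25| = $1,066.72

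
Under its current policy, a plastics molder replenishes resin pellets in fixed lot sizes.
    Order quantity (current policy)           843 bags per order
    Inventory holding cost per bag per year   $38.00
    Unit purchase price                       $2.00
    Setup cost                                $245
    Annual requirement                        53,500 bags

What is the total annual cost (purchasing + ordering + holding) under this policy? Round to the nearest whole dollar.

Ordering: D/Q × S = 53,500/843 × $245 = $15,548.64
Holding:  Q/2 × H = 843/2 × $38 = $16,017.00
Purchase cost = D·C = 53,500 × 2 = $107,000.00
Total = $15,548.64 + $16,017.00 + $107,000.00 = $138,565.64

$138,566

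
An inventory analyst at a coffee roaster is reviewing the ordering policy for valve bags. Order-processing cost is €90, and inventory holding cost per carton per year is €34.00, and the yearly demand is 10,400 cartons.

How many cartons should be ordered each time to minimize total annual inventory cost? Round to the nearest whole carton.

235 cartons

2DS/H = 2·10,400·90/34 = 55,058.82
EOQ = √55,058.82 ≈ 234.65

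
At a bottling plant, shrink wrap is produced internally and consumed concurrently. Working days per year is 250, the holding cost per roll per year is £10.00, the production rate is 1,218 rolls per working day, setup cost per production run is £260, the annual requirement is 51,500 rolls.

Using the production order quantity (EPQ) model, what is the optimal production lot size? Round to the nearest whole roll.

d = 51,500/250 = 206.0000 rolls/day;  effective holding cost H(1 − d/p) = 10·(1 − 206.0000/1218) = 8.30870
Q* = √(2DS / H_eff) = √(2·51,500·260 / 8.30870) ≈ 1,795.31

1,795 rolls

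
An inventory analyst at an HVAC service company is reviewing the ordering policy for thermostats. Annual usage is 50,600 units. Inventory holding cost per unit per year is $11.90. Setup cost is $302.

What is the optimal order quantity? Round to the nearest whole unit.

Optimal lot size Q* = (2 × 50,600 × $302 / $11.9)^½ ≈ 1,602.58

1,603 units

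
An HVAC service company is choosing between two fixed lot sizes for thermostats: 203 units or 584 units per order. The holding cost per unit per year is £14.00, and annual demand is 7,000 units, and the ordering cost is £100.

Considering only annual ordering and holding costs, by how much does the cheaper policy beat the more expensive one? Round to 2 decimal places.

£417.35

TC(Q) = (D/Q)S + (Q/2)H
TC(203) = (7,000/203)×100 + (203/2)×14 = £4,869.28
TC(584) = (7,000/584)×100 + (584/2)×14 = £5,286.63
Lots of 203 are cheaper by £417.35.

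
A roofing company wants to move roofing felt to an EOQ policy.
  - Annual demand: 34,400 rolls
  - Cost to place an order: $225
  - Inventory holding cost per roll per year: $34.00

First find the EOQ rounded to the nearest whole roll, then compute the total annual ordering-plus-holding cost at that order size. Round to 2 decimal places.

Q* = √(2·D·S / H) = √(2·34,400·225 / 34) = √455,294.1 ≈ 674.75 → Q = 675 rolls
Orders/yr = 34,400/675 = 50.963; ordering cost = 50.963 × $225 = $11,466.67
Average inventory = 675/2 = 337.5; holding cost = 337.5 × $34 = $11,475.00
Total = $11,466.67 + $11,475.00 = $22,941.67

$22,941.67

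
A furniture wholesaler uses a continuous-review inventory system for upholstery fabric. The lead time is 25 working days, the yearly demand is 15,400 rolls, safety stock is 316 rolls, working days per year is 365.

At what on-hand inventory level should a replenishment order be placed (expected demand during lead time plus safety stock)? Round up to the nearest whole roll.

1,371 rolls

Daily demand d = 15,400 / 365 = 42.192 rolls/day
Demand during lead time = 42.192 × 25 = 1,054.79
Reorder point = 1,054.79 + 316 = 1,370.79 → round up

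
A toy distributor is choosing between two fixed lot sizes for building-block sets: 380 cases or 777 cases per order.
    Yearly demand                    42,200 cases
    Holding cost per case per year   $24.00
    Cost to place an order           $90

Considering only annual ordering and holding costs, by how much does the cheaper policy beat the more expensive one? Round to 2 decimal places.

TC(Q) = (D/Q)S + (Q/2)H
TC(380) = (42,200/380)×90 + (380/2)×24 = $14,554.74
TC(777) = (42,200/777)×90 + (777/2)×24 = $14,212.03
Lots of 777 are cheaper by $342.71.

$342.71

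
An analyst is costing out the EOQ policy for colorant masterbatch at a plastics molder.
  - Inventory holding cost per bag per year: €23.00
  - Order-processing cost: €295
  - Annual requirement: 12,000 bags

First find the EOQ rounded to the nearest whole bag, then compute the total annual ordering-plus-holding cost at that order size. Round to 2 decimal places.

Q* = √(2·D·S / H) = √(2·12,000·295 / 23) = √307,826.1 ≈ 554.82 → Q = 555 bags
Orders/yr = 12,000/555 = 21.622; ordering cost = 21.622 × €295 = €6,378.38
Average inventory = 555/2 = 277.5; holding cost = 277.5 × €23 = €6,382.50
Total = €6,378.38 + €6,382.50 = €12,760.88

€12,760.88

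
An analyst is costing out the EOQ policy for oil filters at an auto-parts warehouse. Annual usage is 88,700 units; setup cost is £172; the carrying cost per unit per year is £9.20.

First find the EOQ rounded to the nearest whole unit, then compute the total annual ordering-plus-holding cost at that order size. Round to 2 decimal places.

£16,754.63

Optimal lot size Q* = (2 × 88,700 × £172 / £9.2)^½ ≈ 1,821.16 → Q = 1,821 units
Annual ordering cost = (D/Q)·S = (88,700/1,821) × 172 = £8,378.03
Annual holding cost  = (Q/2)·H = (1,821/2) × 9.2 = £8,376.60
Total = £8,378.03 + £8,376.60 = £16,754.63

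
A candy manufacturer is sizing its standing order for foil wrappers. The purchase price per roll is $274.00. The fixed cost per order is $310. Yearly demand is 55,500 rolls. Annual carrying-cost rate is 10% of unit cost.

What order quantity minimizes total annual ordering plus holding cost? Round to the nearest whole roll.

Holding cost per roll per year: H = 10% × $274 = $27.4000
2DS/H = 2·55,500·310/27.4 = 1,255,839.42
EOQ = √1,255,839.42 ≈ 1,120.64

1,121 rolls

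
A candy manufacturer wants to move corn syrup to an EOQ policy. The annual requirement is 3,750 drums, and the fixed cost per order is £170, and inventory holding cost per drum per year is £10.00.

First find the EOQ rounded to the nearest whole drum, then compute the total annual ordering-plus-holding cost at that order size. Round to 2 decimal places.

Optimal lot size Q* = (2 × 3,750 × £170 / £10)^½ ≈ 357.07 → Q = 357 drums
Ordering: D/Q × S = 3,750/357 × £170 = £1,785.71
Holding:  Q/2 × H = 357/2 × £10 = £1,785.00
Total = £1,785.71 + £1,785.00 = £3,570.71

£3,570.71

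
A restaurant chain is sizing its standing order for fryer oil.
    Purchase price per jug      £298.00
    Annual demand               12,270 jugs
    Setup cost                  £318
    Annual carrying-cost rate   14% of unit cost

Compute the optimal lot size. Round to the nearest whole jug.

432 jugs

Carrying cost H = £298 × 14% = £41.7200/jug/yr
Q* = √(2·D·S / H) = √(2·12,270·318 / 41.72) = √187,049.9 ≈ 432.49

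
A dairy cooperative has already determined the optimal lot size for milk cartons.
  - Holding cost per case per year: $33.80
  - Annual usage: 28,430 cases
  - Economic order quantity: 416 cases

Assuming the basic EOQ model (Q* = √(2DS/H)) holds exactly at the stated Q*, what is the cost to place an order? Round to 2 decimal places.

From Q* = √(2DS/H) ⇒ Q*² = 2DS/H.
S = Q²H / (2D) = 416² × 33.8 / (2 × 28,430) = 102.8718

$102.87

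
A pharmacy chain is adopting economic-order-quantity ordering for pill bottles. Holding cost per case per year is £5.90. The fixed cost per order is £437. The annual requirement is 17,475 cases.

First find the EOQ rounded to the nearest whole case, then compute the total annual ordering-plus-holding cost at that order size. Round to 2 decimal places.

Q* = √(2·D·S / H) = √(2·17,475·437 / 5.9) = √2,588,669.5 ≈ 1,608.93 → Q = 1,609 cases
Orders/yr = 17,475/1,609 = 10.861; ordering cost = 10.861 × £437 = £4,746.16
Average inventory = 1,609/2 = 804.5; holding cost = 804.5 × £5.9 = £4,746.55
Total = £4,746.16 + £4,746.55 = £9,492.71

£9,492.71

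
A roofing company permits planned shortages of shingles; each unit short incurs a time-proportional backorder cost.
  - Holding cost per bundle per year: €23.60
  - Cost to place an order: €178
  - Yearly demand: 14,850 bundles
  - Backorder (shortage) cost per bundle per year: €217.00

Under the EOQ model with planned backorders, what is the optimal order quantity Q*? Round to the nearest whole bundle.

Q* = √(2DS/H) · √((H + b)/b)
   = √(2 × 14,850 × 178 / 23.6) · √((23.6 + 217) / 217)
   = 473.295 × 1.0530 ≈ 498.37

498 bundles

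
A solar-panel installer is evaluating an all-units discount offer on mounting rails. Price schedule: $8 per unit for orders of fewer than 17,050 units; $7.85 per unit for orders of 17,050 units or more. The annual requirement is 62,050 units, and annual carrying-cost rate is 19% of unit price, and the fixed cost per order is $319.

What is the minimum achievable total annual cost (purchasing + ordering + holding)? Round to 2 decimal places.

H₁ = 19%×$8 = $1.5200;  H₂ = 19%×$7.85 = $1.4915
EOQ₁ = √(2×62,050×319/1.5200) = 5,103.40  (< 17,050, feasible at tier 1)
EOQ₂ = √(2×62,050×319/1.4915) = 5,151.93  (< 17,050 → use Q = 17,050 at tier-2 price)
TC(tier 1 (EOQ₁), Q≈5,103.4) = $504,157.16
TC(tier 2, Q≈17,050.0) = $500,968.47
Minimum at tier 2: $500,968.47

$500,968.47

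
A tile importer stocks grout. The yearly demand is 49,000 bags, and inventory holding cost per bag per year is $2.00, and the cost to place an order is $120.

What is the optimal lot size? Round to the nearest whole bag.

2,425 bags

Optimal lot size Q* = (2 × 49,000 × $120 / $2)^½ ≈ 2,424.87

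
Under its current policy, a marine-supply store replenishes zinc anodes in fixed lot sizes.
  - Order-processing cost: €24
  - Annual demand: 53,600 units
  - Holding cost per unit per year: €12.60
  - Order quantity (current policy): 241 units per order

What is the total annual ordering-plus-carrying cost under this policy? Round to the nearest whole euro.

€6,856

Orders/yr = 53,600/241 = 222.407; ordering cost = 222.407 × €24 = €5,337.76
Average inventory = 241/2 = 120.5; holding cost = 120.5 × €12.6 = €1,518.30
Total = €5,337.76 + €1,518.30 = €6,856.06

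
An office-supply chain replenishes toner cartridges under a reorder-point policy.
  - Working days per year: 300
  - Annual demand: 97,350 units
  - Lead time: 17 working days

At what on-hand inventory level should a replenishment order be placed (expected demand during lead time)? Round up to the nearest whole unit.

Daily demand d = 97,350 / 300 = 324.500 units/day
Demand during lead time = 324.500 × 17 = 5,516.50
Reorder point = 5,516.50 → round up

5,517 units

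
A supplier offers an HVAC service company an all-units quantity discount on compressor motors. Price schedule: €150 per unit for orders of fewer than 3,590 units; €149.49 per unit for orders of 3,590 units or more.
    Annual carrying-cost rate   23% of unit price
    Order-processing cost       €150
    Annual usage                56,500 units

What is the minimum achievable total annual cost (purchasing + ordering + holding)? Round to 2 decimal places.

€8,499,182.12

H₁ = 23%×€150 = €34.5000;  H₂ = 23%×€149.49 = €34.3827
EOQ₁ = √(2×56,500×150/34.5000) = 700.93  (< 3,590, feasible at tier 1)
EOQ₂ = √(2×56,500×150/34.3827) = 702.13  (< 3,590 → use Q = 3,590 at tier-2 price)
TC(tier 1 (EOQ₁), Q≈700.9) = €8,499,182.12
TC(tier 2, Q≈3,590.0) = €8,510,262.67
Minimum at tier 1 (EOQ₁): €8,499,182.12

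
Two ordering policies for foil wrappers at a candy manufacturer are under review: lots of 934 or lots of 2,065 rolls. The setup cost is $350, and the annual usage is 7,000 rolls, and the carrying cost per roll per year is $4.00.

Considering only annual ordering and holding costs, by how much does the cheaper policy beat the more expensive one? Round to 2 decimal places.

Annual cost at Q: ordering D·S/Q plus holding Q·H/2.
TC(934) = (7,000/934)×350 + (934/2)×4 = $4,491.13
TC(2,065) = (7,000/2,065)×350 + (2,065/2)×4 = $5,316.44
Lots of 934 are cheaper by $825.31.

$825.31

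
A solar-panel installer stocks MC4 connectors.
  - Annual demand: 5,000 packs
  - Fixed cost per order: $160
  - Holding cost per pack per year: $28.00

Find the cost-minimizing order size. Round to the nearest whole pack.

239 packs

Optimal lot size Q* = (2 × 5,000 × $160 / $28)^½ ≈ 239.05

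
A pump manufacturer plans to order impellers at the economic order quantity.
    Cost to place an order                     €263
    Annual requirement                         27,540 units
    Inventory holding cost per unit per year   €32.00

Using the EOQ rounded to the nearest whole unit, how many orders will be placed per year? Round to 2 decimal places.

40.92 orders per year

2DS/H = 2·27,540·263/32 = 452,688.75
EOQ = √452,688.75 ≈ 672.82 → Q = 673
N = D/Q = 27,540/673 ≈ 40.921 orders/yr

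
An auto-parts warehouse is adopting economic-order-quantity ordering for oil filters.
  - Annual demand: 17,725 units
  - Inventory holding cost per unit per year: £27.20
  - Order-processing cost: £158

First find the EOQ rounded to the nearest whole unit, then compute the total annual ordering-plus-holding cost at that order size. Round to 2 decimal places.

£12,343.01

Optimal lot size Q* = (2 × 17,725 × £158 / £27.2)^½ ≈ 453.79 → Q = 454 units
Orders/yr = 17,725/454 = 39.042; ordering cost = 39.042 × £158 = £6,168.61
Average inventory = 454/2 = 227; holding cost = 227 × £27.2 = £6,174.40
Total = £6,168.61 + £6,174.40 = £12,343.01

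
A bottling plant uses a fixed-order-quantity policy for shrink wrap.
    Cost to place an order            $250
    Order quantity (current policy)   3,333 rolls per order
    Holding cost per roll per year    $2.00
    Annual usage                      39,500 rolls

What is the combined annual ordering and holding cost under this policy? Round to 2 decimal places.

$6,295.80

Annual ordering cost = (D/Q)·S = (39,500/3,333) × 250 = $2,962.80
Annual holding cost  = (Q/2)·H = (3,333/2) × 2 = $3,333.00
Total = $2,962.80 + $3,333.00 = $6,295.80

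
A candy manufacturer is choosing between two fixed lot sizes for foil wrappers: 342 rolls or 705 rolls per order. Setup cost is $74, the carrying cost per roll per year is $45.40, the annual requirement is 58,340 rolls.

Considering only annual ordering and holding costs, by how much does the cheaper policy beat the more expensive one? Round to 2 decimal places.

$1,740.46

Annual cost at Q: ordering D·S/Q plus holding Q·H/2.
TC(342) = (58,340/342)×74 + (342/2)×45.4 = $20,386.67
TC(705) = (58,340/705)×74 + (705/2)×45.4 = $22,127.13
Cheaper: Q = 342.  Difference = $1,740.46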